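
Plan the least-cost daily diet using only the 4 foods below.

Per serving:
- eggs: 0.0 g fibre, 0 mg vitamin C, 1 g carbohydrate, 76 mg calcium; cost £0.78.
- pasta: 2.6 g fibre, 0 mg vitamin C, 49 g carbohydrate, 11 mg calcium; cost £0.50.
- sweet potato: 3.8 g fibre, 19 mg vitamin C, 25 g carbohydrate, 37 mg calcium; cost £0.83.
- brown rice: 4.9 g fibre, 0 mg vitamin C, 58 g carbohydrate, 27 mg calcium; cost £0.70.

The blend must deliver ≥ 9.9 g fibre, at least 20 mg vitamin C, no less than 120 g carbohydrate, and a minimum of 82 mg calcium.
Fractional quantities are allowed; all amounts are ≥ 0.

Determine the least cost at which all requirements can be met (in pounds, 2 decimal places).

£2.00

Let x1 = servings of eggs, x2 = servings of pasta, x3 = servings of sweet potato, x4 = servings of brown rice.
Minimize 0.78x1 + 0.5x2 + 0.83x3 + 0.7x4 s.t.:
  2.6x2 + 3.8x3 + 4.9x4 ≥ 9.9   (fibre)
  19x3 ≥ 20   (vitamin C)
  1x1 + 49x2 + 25x3 + 58x4 ≥ 120   (carbohydrate)
  76x1 + 11x2 + 37x3 + 27x4 ≥ 82   (calcium)
  x1, x2, x3, x4 ≥ 0.
The optimal basis is {pasta, sweet potato, brown rice}; eggs drops out. Binding constraints: vitamin C, carbohydrate, calcium.
That vertex is x2 = 0.04733, x3 = 1.053, x4 = 1.575.
Cost = 0.5·0.04733 + 0.83·1.053 + 0.7·1.575 = 2.0002.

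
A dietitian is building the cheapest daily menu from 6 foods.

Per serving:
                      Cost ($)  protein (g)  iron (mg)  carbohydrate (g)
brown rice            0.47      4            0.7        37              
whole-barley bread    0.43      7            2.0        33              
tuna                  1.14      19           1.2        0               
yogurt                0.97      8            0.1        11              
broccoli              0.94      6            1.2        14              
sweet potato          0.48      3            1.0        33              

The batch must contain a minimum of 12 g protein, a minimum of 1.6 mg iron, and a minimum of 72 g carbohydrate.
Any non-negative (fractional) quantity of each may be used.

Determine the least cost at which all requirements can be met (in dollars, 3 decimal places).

$0.928

This is a linear program. Let x1 = servings of brown rice, x2 = servings of whole-barley bread, x3 = servings of tuna, x4 = servings of yogurt, x5 = servings of broccoli, x6 = servings of sweet potato.
min 0.47x1 + 0.43x2 + 1.14x3 + 0.97x4 + 0.94x5 + 0.48x6 subject to:
  4x1 + 7x2 + 19x3 + 8x4 + 6x5 + 3x6 ≥ 12   (protein)
  0.7x1 + 2x2 + 1.2x3 + 0.1x4 + 1.2x5 + 1x6 ≥ 1.6   (iron)
  37x1 + 33x2 + 11x4 + 14x5 + 33x6 ≥ 72   (carbohydrate)
  x1, x2, x3, x4, x5, x6 ≥ 0.
The cheapest feasible vertex uses only brown rice, whole-barley bread; tuna, yogurt, broccoli, sweet potato are not used. There the protein and carbohydrate constraints are tight.
Solving gives x1 = 0.8504, x2 = 1.228.
Objective = 0.47·0.8504 + 0.43·1.228 = 0.92773.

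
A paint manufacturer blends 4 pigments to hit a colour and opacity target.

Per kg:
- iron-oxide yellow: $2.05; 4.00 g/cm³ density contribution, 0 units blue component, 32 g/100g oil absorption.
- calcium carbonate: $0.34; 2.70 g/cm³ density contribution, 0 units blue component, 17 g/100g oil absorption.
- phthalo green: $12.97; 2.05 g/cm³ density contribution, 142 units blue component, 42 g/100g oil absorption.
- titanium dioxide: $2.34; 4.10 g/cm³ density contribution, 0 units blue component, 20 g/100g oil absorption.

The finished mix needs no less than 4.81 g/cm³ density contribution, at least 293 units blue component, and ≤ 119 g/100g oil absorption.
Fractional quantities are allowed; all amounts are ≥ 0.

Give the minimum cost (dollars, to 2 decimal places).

This is a linear program. Let x1 = kg of iron-oxide yellow, x2 = kg of calcium carbonate, x3 = kg of phthalo green, x4 = kg of titanium dioxide.
min 2.05x1 + 0.34x2 + 12.97x3 + 2.34x4 subject to:
  4x1 + 2.7x2 + 2.05x3 + 4.1x4 ≥ 4.81   (density contribution)
  142x3 ≥ 293   (blue component)
  32x1 + 17x2 + 42x3 + 20x4 ≤ 119   (oil absorption)
  x1, x2, x3, x4 ≥ 0.
The optimal basis is {calcium carbonate, phthalo green}; iron-oxide yellow, titanium dioxide drop out. Binding constraints: density contribution and blue component.
That vertex is x2 = 0.21484, x3 = 2.0634.
Hence cost = 0.34·0.21484 + 12.97·2.0634 = $26.8353.

$26.84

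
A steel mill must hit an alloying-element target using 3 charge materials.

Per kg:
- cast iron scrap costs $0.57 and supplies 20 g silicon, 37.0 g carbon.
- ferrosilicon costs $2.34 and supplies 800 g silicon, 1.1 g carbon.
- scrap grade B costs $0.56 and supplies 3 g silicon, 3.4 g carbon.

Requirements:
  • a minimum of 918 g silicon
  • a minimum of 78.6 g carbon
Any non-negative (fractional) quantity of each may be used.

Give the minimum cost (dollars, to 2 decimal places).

$3.76

Treat it as an LP. Let x1 = kg of cast iron scrap, x2 = kg of ferrosilicon, x3 = kg of scrap grade B.
Minimise 0.57x1 + 2.34x2 + 0.56x3 with:
  20x1 + 800x2 + 3x3 ≥ 918   (silicon)
  37x1 + 1.1x2 + 3.4x3 ≥ 78.6   (carbon)
  x1, x2, x3 ≥ 0.
The minimum-cost mix takes nothing from scrap grade B — only cast iron scrap, ferrosilicon. There the silicon and carbon constraints are tight.
Optimal quantities: cast iron scrap = 2.0918 kg, ferrosilicon = 1.0952 kg.
Objective = 0.57·2.0918 + 2.34·1.0952 = 3.7551.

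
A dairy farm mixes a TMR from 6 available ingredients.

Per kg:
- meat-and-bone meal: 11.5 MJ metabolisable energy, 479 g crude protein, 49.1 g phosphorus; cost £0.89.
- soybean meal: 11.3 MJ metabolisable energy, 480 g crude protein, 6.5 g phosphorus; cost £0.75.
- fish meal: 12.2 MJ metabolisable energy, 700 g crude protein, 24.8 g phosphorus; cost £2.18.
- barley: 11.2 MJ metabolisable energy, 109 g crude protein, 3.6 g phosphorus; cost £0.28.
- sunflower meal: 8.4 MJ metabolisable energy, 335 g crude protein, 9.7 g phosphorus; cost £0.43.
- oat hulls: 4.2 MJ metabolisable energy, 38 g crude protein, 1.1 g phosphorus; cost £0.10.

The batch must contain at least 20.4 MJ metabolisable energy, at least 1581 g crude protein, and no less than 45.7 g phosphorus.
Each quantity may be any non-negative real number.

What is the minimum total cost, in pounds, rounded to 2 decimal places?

£2.03

Treat it as an LP. Let x1 = kg of meat-and-bone meal, x2 = kg of soybean meal, x3 = kg of fish meal, x4 = kg of barley, x5 = kg of sunflower meal, x6 = kg of oat hulls.
Minimise 0.89x1 + 0.75x2 + 2.18x3 + 0.28x4 + 0.43x5 + 0.1x6 subject to:
  11.5x1 + 11.3x2 + 12.2x3 + 11.2x4 + 8.4x5 + 4.2x6 ≥ 20.4   (metabolisable energy)
  479x1 + 480x2 + 700x3 + 109x4 + 335x5 + 38x6 ≥ 1581   (crude protein)
  49.1x1 + 6.5x2 + 24.8x3 + 3.6x4 + 9.7x5 + 1.1x6 ≥ 45.7   (phosphorus)
  x1, x2, x3, x4, x5, x6 ≥ 0.
At the optimum only sunflower meal is positive (meat-and-bone meal, soybean meal, fish meal, barley, oat hulls = 0). Binding constraint: crude protein.
Optimal quantities: sunflower meal = 4.719 kg.
Hence cost = 0.43·4.719 = £2.0292.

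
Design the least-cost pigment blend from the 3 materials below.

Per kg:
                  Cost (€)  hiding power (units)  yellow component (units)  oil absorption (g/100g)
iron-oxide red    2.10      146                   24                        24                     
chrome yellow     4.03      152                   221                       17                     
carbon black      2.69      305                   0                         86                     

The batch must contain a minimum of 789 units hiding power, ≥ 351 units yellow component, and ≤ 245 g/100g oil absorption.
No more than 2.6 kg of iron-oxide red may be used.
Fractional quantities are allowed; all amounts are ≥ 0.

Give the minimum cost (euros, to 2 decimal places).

€11.23

This is a linear program. Let x1 = kg of iron-oxide red, x2 = kg of chrome yellow, x3 = kg of carbon black.
min 2.1x1 + 4.03x2 + 2.69x3 with:
  146x1 + 152x2 + 305x3 ≥ 789   (hiding power)
  24x1 + 221x2 ≥ 351   (yellow component)
  24x1 + 17x2 + 86x3 ≤ 245   (oil absorption)
  x1 ≤ 2.6
  x1, x2, x3 ≥ 0.
At the optimum only chrome yellow, carbon black are positive (iron-oxide red = 0). There the hiding power and yellow component constraints are tight.
Solving gives x2 = 1.588, x3 = 1.795.
Cost = 4.03·1.588 + 2.69·1.795 = 11.2282.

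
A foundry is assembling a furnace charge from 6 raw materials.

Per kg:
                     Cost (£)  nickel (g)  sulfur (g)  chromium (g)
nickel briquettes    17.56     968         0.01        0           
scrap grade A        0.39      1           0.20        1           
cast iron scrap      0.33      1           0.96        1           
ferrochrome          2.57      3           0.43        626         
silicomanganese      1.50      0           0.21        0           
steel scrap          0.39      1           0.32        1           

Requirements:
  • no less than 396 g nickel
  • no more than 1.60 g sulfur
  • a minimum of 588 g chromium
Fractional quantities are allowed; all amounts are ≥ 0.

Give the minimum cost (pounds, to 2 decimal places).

Treat it as an LP. Let x1 = kg of nickel briquettes, x2 = kg of scrap grade A, x3 = kg of cast iron scrap, x4 = kg of ferrochrome, x5 = kg of silicomanganese, x6 = kg of steel scrap.
Minimize 17.56x1 + 0.39x2 + 0.33x3 + 2.57x4 + 1.5x5 + 0.39x6 subject to:
  968x1 + 1x2 + 1x3 + 3x4 + 1x6 ≥ 396   (nickel)
  0.01x1 + 0.2x2 + 0.96x3 + 0.43x4 + 0.21x5 + 0.32x6 ≤ 1.6   (sulfur)
  1x2 + 1x3 + 626x4 + 1x6 ≥ 588   (chromium)
  x1, x2, x3, x4, x5, x6 ≥ 0.
The minimum-cost mix takes nothing from scrap grade A, cast iron scrap, silicomanganese, steel scrap — only nickel briquettes, ferrochrome. There the nickel and chromium constraints are tight.
So nickel briquettes = 0.4062 kg, ferrochrome = 0.9393 kg.
Total cost: 17.56·0.4062 + 2.57·0.9393 = 9.5469.

£9.55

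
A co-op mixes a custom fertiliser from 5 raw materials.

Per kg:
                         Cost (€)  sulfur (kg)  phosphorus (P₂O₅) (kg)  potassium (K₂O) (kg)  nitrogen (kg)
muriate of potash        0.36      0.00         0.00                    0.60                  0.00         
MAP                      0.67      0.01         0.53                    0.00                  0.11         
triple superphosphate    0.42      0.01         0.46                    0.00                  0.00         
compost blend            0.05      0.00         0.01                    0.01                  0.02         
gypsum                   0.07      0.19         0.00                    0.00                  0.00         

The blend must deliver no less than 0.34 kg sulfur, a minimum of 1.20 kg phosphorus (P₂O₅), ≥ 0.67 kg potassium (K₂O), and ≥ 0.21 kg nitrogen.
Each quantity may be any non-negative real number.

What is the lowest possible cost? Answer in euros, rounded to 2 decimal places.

€1.97

This is a linear program. Let x1 = kg of muriate of potash, x2 = kg of MAP, x3 = kg of triple superphosphate, x4 = kg of compost blend, x5 = kg of gypsum.
Minimise 0.36x1 + 0.67x2 + 0.42x3 + 0.05x4 + 0.07x5 with:
  0.01x2 + 0.01x3 + 0.19x5 ≥ 0.34   (sulfur)
  0.53x2 + 0.46x3 + 0.01x4 ≥ 1.2   (phosphorus (P₂O₅))
  0.6x1 + 0.01x4 ≥ 0.67   (potassium (K₂O))
  0.11x2 + 0.02x4 ≥ 0.21   (nitrogen)
  x1, x2, x3, x4, x5 ≥ 0.
The minimum-cost mix takes nothing from compost blend — only muriate of potash, MAP, triple superphosphate, gypsum. Binding constraints: sulfur, phosphorus (P₂O₅), potassium (K₂O), nitrogen.
Solving gives x1 = 1.117, x2 = 1.909, x3 = 0.4091, x5 = 1.667.
Hence cost = 0.36·1.117 + 0.67·1.909 + 0.42·0.4091 + 0.07·1.667 = €1.9697.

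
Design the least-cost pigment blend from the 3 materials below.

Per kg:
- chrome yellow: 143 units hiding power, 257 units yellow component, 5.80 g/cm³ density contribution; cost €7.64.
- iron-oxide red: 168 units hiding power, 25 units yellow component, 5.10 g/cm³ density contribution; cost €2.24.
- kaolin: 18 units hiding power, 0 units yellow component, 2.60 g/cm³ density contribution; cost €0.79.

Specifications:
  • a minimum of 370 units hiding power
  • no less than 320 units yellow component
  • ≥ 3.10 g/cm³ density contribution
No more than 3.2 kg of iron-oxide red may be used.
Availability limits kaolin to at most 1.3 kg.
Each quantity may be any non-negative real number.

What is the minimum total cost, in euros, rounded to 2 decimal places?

Let x1 = kg of chrome yellow, x2 = kg of iron-oxide red, x3 = kg of kaolin.
min 7.64x1 + 2.24x2 + 0.79x3 with:
  143x1 + 168x2 + 18x3 ≥ 370   (hiding power)
  257x1 + 25x2 ≥ 320   (yellow component)
  5.8x1 + 5.1x2 + 2.6x3 ≥ 3.1   (density contribution)
  x2 ≤ 3.2
  x3 ≤ 1.3
  x1, x2, x3 ≥ 0.
The cheapest feasible vertex uses only chrome yellow, iron-oxide red; kaolin is not used. There the hiding power and yellow component constraints are tight.
Optimal quantities: chrome yellow = 1.124 kg, iron-oxide red = 1.246 kg.
Cost = 7.64·1.124 + 2.24·1.246 = 11.3784.

€11.38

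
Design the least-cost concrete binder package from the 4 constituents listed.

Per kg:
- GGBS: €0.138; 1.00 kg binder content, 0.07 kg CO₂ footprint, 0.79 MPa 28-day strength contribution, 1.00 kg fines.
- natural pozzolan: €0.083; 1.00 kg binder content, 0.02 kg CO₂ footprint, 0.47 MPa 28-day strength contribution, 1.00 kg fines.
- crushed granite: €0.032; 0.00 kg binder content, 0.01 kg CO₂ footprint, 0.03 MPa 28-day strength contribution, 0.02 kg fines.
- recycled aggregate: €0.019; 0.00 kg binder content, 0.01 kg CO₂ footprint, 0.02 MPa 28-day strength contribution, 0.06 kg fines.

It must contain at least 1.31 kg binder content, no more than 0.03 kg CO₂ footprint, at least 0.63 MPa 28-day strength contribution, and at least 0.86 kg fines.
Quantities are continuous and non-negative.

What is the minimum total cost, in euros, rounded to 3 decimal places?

This is a linear program. Let x1 = kg of GGBS, x2 = kg of natural pozzolan, x3 = kg of crushed granite, x4 = kg of recycled aggregate.
Minimise 0.138x1 + 0.083x2 + 0.032x3 + 0.019x4 subject to:
  1x1 + 1x2 ≥ 1.31   (binder content)
  0.07x1 + 0.02x2 + 0.01x3 + 0.01x4 ≤ 0.03   (CO₂ footprint)
  0.79x1 + 0.47x2 + 0.03x3 + 0.02x4 ≥ 0.63   (28-day strength contribution)
  1x1 + 1x2 + 0.02x3 + 0.06x4 ≥ 0.86   (fines)
  x1, x2, x3, x4 ≥ 0.
The optimal basis is {GGBS, natural pozzolan}; crushed granite, recycled aggregate drop out. The binder content and 28-day strength contribution requirements are met with equality.
That vertex is x1 = 0.04469, x2 = 1.265.
Total cost: 0.138·0.04469 + 0.083·1.265 = 0.11116.

€0.111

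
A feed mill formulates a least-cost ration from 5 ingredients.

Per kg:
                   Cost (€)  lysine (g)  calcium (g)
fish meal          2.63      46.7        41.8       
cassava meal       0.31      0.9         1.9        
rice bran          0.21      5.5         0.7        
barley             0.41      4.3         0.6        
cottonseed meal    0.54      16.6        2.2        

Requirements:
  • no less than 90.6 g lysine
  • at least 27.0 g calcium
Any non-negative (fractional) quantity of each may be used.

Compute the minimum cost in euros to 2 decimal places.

€3.41

This is a linear program. Let x1 = kg of fish meal, x2 = kg of cassava meal, x3 = kg of rice bran, x4 = kg of barley, x5 = kg of cottonseed meal.
Minimize 2.63x1 + 0.31x2 + 0.21x3 + 0.41x4 + 0.54x5 s.t.:
  46.7x1 + 0.9x2 + 5.5x3 + 4.3x4 + 16.6x5 ≥ 90.6   (lysine)
  41.8x1 + 1.9x2 + 0.7x3 + 0.6x4 + 2.2x5 ≥ 27   (calcium)
  x1, x2, x3, x4, x5 ≥ 0.
The optimal basis is {fish meal, cottonseed meal}; cassava meal, rice bran, barley drop out. There the lysine and calcium constraints are tight.
That vertex is x1 = 0.421, x5 = 4.273.
Hence cost = 2.63·0.421 + 0.54·4.273 = €3.4147.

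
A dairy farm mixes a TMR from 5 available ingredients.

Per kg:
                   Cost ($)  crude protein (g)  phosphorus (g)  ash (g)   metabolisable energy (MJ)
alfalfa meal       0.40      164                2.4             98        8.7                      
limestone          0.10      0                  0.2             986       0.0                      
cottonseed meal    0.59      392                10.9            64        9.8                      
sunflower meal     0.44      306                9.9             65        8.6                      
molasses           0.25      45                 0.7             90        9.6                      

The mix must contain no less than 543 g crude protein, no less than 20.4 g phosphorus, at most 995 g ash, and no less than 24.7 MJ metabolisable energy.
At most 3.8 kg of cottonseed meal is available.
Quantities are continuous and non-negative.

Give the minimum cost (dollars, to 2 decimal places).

$1.08

Let x1 = kg of alfalfa meal, x2 = kg of limestone, x3 = kg of cottonseed meal, x4 = kg of sunflower meal, x5 = kg of molasses.
min 0.4x1 + 0.1x2 + 0.59x3 + 0.44x4 + 0.25x5 with:
  164x1 + 392x3 + 306x4 + 45x5 ≥ 543   (crude protein)
  2.4x1 + 0.2x2 + 10.9x3 + 9.9x4 + 0.7x5 ≥ 20.4   (phosphorus)
  98x1 + 986x2 + 64x3 + 65x4 + 90x5 ≤ 995   (ash)
  8.7x1 + 9.8x3 + 8.6x4 + 9.6x5 ≥ 24.7   (metabolisable energy)
  x3 ≤ 3.8
  x1, x2, x3, x4, x5 ≥ 0.
The cheapest feasible vertex uses only sunflower meal, molasses; alfalfa meal, limestone, cottonseed meal are not used. The phosphorus and metabolisable energy requirements are met with equality.
So sunflower meal = 2.006 kg, molasses = 0.7761 kg.
Hence cost = 0.44·2.006 + 0.25·0.7761 = $1.0767.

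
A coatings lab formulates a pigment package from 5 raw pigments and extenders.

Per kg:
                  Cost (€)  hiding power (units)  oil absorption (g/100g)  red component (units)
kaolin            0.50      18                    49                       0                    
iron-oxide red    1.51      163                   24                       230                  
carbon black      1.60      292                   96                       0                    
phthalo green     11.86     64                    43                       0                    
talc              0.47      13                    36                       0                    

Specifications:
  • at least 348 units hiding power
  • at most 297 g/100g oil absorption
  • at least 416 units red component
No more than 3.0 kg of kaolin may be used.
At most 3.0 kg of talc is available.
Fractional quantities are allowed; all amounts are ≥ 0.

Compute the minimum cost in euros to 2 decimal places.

Set it up as a linear program. Let x1 = kg of kaolin, x2 = kg of iron-oxide red, x3 = kg of carbon black, x4 = kg of phthalo green, x5 = kg of talc.
Minimise 0.5x1 + 1.51x2 + 1.6x3 + 11.86x4 + 0.47x5 s.t.:
  18x1 + 163x2 + 292x3 + 64x4 + 13x5 ≥ 348   (hiding power)
  49x1 + 24x2 + 96x3 + 43x4 + 36x5 ≤ 297   (oil absorption)
  230x2 ≥ 416   (red component)
  x1 ≤ 3
  x5 ≤ 3
  x1, x2, x3, x4, x5 ≥ 0.
The minimum-cost mix takes nothing from kaolin, phthalo green, talc — only iron-oxide red, carbon black. Binding constraints: hiding power and red component.
So iron-oxide red = 1.809 kg, carbon black = 0.1821 kg.
Objective = 1.51·1.809 + 1.6·0.1821 = 3.0230.

€3.02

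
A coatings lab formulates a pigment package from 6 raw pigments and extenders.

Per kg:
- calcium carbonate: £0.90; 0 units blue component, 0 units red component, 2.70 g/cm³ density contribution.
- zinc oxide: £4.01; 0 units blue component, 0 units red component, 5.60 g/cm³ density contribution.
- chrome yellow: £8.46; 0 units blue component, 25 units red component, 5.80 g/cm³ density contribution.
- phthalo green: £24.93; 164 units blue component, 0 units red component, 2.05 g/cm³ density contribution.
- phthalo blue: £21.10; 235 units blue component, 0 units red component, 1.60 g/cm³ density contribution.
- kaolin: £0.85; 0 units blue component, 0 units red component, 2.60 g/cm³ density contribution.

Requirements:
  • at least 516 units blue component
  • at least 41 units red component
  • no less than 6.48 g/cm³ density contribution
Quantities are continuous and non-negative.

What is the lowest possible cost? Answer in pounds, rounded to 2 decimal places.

£60.20

This is a linear program. Let x1 = kg of calcium carbonate, x2 = kg of zinc oxide, x3 = kg of chrome yellow, x4 = kg of phthalo green, x5 = kg of phthalo blue, x6 = kg of kaolin.
Minimize 0.9x1 + 4.01x2 + 8.46x3 + 24.93x4 + 21.1x5 + 0.85x6 subject to:
  164x4 + 235x5 ≥ 516   (blue component)
  25x3 ≥ 41   (red component)
  2.7x1 + 5.6x2 + 5.8x3 + 2.05x4 + 1.6x5 + 2.6x6 ≥ 6.48   (density contribution)
  x1, x2, x3, x4, x5, x6 ≥ 0.
The cheapest feasible vertex uses only chrome yellow, phthalo blue; calcium carbonate, zinc oxide, phthalo green, kaolin are not used. The blue component and red component requirements are met with equality.
Optimal quantities: chrome yellow = 1.64 kg, phthalo blue = 2.1957 kg.
Total cost: 8.46·1.64 + 21.1·2.1957 = 60.2037.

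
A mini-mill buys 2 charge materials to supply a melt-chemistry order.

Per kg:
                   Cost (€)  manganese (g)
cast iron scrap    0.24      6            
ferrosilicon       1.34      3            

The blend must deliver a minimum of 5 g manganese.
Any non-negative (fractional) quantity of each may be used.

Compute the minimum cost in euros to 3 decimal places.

€0.200

Treat it as an LP. Let x1 = kg of cast iron scrap, x2 = kg of ferrosilicon.
min 0.24x1 + 1.34x2 with:
  6x1 + 3x2 ≥ 5   (manganese)
  x1, x2 ≥ 0.
At the optimum only cast iron scrap is positive (ferrosilicon = 0). Binding constraint: manganese.
Optimal quantities: cast iron scrap = 0.8333 kg.
Cost = 0.24·0.8333 = 0.19999.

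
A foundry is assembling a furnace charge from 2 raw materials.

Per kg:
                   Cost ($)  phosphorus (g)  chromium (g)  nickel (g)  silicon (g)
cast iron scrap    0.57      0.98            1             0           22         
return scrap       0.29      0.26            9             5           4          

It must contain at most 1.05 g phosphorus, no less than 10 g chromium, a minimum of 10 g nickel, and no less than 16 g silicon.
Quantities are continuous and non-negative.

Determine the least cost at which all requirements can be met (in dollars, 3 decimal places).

Set it up as a linear program. Let x1 = kg of cast iron scrap, x2 = kg of return scrap.
min 0.57x1 + 0.29x2 s.t.:
  0.98x1 + 0.26x2 ≤ 1.05   (phosphorus)
  1x1 + 9x2 ≥ 10   (chromium)
  5x2 ≥ 10   (nickel)
  22x1 + 4x2 ≥ 16   (silicon)
  x1, x2 ≥ 0.
Both inputs are positive at the optimum. There the nickel and silicon constraints are tight.
Optimal quantities: cast iron scrap = 0.3636 kg, return scrap = 2 kg.
Hence cost = 0.57·0.3636 + 0.29·2 = $0.78725.

$0.787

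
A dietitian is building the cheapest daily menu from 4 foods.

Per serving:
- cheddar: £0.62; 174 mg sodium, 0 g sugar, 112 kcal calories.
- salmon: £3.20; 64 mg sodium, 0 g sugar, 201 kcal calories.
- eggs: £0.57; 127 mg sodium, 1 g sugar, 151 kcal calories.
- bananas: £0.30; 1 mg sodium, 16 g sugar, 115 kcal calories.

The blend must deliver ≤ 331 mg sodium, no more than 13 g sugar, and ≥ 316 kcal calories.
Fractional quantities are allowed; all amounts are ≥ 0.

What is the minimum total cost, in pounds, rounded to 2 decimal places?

Let x1 = servings of cheddar, x2 = servings of salmon, x3 = servings of eggs, x4 = servings of bananas.
Minimize 0.62x1 + 3.2x2 + 0.57x3 + 0.3x4 with:
  174x1 + 64x2 + 127x3 + 1x4 ≤ 331   (sodium)
  1x3 + 16x4 ≤ 13   (sugar)
  112x1 + 201x2 + 151x3 + 115x4 ≥ 316   (calories)
  x1, x2, x3, x4 ≥ 0.
The minimum-cost mix takes nothing from cheddar, salmon — only eggs, bananas. There the sugar and calories constraints are tight.
Optimal quantities: eggs = 1.548 servings, bananas = 0.7158 servings.
Hence cost = 0.57·1.548 + 0.3·0.7158 = £1.0971.

£1.10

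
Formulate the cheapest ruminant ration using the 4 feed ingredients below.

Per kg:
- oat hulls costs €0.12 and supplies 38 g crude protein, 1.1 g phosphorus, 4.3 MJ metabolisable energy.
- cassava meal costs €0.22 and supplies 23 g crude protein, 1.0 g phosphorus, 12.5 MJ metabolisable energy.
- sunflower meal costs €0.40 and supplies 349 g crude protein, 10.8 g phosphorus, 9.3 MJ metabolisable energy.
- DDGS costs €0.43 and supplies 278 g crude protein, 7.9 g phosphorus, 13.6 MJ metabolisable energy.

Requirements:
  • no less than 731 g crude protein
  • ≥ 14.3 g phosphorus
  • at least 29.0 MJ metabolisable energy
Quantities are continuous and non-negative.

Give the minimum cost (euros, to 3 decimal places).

€0.993

Let x1 = kg of oat hulls, x2 = kg of cassava meal, x3 = kg of sunflower meal, x4 = kg of DDGS.
Minimise 0.12x1 + 0.22x2 + 0.4x3 + 0.43x4 subject to:
  38x1 + 23x2 + 349x3 + 278x4 ≥ 731   (crude protein)
  1.1x1 + 1x2 + 10.8x3 + 7.9x4 ≥ 14.3   (phosphorus)
  4.3x1 + 12.5x2 + 9.3x3 + 13.6x4 ≥ 29   (metabolisable energy)
  x1, x2, x3, x4 ≥ 0.
At the optimum only cassava meal, sunflower meal are positive (oat hulls, DDGS = 0). Binding constraints: crude protein and metabolisable energy.
That vertex is x2 = 0.8009, x3 = 2.042.
Hence cost = 0.22·0.8009 + 0.4·2.042 = €0.99300.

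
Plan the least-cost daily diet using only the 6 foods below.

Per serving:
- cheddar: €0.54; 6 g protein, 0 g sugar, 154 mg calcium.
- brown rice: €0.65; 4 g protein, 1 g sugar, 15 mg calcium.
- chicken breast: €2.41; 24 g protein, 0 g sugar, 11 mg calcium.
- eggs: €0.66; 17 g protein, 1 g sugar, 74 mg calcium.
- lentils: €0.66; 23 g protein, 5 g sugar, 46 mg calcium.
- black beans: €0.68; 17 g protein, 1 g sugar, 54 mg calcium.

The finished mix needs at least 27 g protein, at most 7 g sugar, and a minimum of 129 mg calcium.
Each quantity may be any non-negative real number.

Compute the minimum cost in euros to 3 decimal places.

€0.969

Let x1 = servings of cheddar, x2 = servings of brown rice, x3 = servings of chicken breast, x4 = servings of eggs, x5 = servings of lentils, x6 = servings of black beans.
Minimise 0.54x1 + 0.65x2 + 2.41x3 + 0.66x4 + 0.66x5 + 0.68x6 subject to:
  6x1 + 4x2 + 24x3 + 17x4 + 23x5 + 17x6 ≥ 27   (protein)
  1x2 + 1x4 + 5x5 + 1x6 ≤ 7   (sugar)
  154x1 + 15x2 + 11x3 + 74x4 + 46x5 + 54x6 ≥ 129   (calcium)
  x1, x2, x3, x4, x5, x6 ≥ 0.
The optimal basis is {cheddar, lentils}; brown rice, chicken breast, eggs, black beans drop out. The protein and calcium requirements are met with equality.
Optimal quantities: cheddar = 0.5282 servings, lentils = 1.036 servings.
Cost = 0.54·0.5282 + 0.66·1.036 = 0.96899.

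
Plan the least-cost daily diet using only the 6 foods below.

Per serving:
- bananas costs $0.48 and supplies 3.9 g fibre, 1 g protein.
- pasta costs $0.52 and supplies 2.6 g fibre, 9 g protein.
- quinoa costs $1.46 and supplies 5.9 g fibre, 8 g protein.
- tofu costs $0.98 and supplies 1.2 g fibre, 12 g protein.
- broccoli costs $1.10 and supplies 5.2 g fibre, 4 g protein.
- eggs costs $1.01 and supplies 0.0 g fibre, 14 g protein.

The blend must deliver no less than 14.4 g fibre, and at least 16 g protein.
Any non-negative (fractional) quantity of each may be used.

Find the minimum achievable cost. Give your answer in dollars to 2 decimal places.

$2.07

Treat it as an LP. Let x1 = servings of bananas, x2 = servings of pasta, x3 = servings of quinoa, x4 = servings of tofu, x5 = servings of broccoli, x6 = servings of eggs.
Minimise 0.48x1 + 0.52x2 + 1.46x3 + 0.98x4 + 1.1x5 + 1.01x6 with:
  3.9x1 + 2.6x2 + 5.9x3 + 1.2x4 + 5.2x5 ≥ 14.4   (fibre)
  1x1 + 9x2 + 8x3 + 12x4 + 4x5 + 14x6 ≥ 16   (protein)
  x1, x2, x3, x4, x5, x6 ≥ 0.
The minimum-cost mix takes nothing from quinoa, tofu, broccoli, eggs — only bananas, pasta. Binding constraints: fibre and protein.
So bananas = 2.708 servings, pasta = 1.477 servings.
Objective = 0.48·2.708 + 0.52·1.477 = 2.0679.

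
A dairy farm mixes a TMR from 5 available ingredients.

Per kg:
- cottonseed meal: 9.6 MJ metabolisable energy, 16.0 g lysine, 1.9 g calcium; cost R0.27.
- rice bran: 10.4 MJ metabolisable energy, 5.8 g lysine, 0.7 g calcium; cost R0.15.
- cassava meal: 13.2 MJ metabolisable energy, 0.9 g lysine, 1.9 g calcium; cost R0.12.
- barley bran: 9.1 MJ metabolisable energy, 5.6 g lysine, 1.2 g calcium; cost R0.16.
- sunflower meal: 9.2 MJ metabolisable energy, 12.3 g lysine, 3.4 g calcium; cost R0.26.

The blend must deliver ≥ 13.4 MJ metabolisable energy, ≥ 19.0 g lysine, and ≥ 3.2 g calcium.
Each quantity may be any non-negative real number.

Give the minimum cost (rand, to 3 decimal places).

This is a linear program. Let x1 = kg of cottonseed meal, x2 = kg of rice bran, x3 = kg of cassava meal, x4 = kg of barley bran, x5 = kg of sunflower meal.
min 0.27x1 + 0.15x2 + 0.12x3 + 0.16x4 + 0.26x5 subject to:
  9.6x1 + 10.4x2 + 13.2x3 + 9.1x4 + 9.2x5 ≥ 13.4   (metabolisable energy)
  16x1 + 5.8x2 + 0.9x3 + 5.6x4 + 12.3x5 ≥ 19   (lysine)
  1.9x1 + 0.7x2 + 1.9x3 + 1.2x4 + 3.4x5 ≥ 3.2   (calcium)
  x1, x2, x3, x4, x5 ≥ 0.
The optimal basis is {cottonseed meal, cassava meal, sunflower meal}; rice bran, barley bran drop out. The metabolisable energy, lysine, calcium requirements are met with equality.
That vertex is x1 = 0.8798, x3 = 0.1015, x5 = 0.3928.
Cost = 0.27·0.8798 + 0.12·0.1015 + 0.26·0.3928 = 0.35185.

R0.352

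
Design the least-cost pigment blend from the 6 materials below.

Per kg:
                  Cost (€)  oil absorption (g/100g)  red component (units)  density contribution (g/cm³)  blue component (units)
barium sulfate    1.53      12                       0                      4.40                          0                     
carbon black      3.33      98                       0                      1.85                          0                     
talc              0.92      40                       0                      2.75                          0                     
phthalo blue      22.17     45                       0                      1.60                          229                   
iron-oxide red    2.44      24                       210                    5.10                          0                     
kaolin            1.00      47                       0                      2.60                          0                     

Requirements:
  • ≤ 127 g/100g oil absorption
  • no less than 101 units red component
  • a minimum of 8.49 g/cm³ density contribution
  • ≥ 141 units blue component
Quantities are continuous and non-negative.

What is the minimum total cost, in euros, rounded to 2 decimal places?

Treat it as an LP. Let x1 = kg of barium sulfate, x2 = kg of carbon black, x3 = kg of talc, x4 = kg of phthalo blue, x5 = kg of iron-oxide red, x6 = kg of kaolin.
Minimize 1.53x1 + 3.33x2 + 0.92x3 + 22.17x4 + 2.44x5 + 1x6 with:
  12x1 + 98x2 + 40x3 + 45x4 + 24x5 + 47x6 ≤ 127   (oil absorption)
  210x5 ≥ 101   (red component)
  4.4x1 + 1.85x2 + 2.75x3 + 1.6x4 + 5.1x5 + 2.6x6 ≥ 8.49   (density contribution)
  229x4 ≥ 141   (blue component)
  x1, x2, x3, x4, x5, x6 ≥ 0.
The optimal basis is {talc, phthalo blue, iron-oxide red}; barium sulfate, carbon black, kaolin drop out. There the red component, density contribution, blue component constraints are tight.
That vertex is x3 = 1.837, x4 = 0.6157, x5 = 0.481.
Objective = 0.92·1.837 + 22.17·0.6157 + 2.44·0.481 = 16.5137.

€16.51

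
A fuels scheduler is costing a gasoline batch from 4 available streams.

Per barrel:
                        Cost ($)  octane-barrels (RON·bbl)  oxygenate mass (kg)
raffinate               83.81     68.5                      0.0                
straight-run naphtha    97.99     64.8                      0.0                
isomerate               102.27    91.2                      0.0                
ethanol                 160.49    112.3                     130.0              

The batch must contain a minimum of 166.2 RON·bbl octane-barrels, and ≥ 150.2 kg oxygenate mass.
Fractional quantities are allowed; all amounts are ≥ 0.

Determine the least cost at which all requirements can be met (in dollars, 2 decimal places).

Let x1 = barrels of raffinate, x2 = barrels of straight-run naphtha, x3 = barrels of isomerate, x4 = barrels of ethanol.
min 83.81x1 + 97.99x2 + 102.27x3 + 160.49x4 with:
  68.5x1 + 64.8x2 + 91.2x3 + 112.3x4 ≥ 166.2   (octane-barrels)
  130x4 ≥ 150.2   (oxygenate mass)
  x1, x2, x3, x4 ≥ 0.
The cheapest feasible vertex uses only isomerate, ethanol; raffinate, straight-run naphtha are not used. There the octane-barrels and oxygenate mass constraints are tight.
Solving gives x3 = 0.39967, x4 = 1.1554.
Objective = 102.27·0.39967 + 160.49·1.1554 = 226.3044.

$226.30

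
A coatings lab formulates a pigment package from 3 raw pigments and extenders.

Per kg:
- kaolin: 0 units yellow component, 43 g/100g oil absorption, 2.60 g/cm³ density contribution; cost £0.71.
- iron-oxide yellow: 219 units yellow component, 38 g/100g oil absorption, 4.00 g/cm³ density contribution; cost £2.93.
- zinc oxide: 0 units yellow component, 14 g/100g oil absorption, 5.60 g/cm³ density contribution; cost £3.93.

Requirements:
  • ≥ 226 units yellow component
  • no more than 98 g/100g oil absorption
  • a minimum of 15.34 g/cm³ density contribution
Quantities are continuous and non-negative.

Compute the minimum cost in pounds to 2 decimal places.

Set it up as a linear program. Let x1 = kg of kaolin, x2 = kg of iron-oxide yellow, x3 = kg of zinc oxide.
min 0.71x1 + 2.93x2 + 3.93x3 with:
  219x2 ≥ 226   (yellow component)
  43x1 + 38x2 + 14x3 ≤ 98   (oil absorption)
  2.6x1 + 4x2 + 5.6x3 ≥ 15.34   (density contribution)
  x1, x2, x3 ≥ 0.
All 3 inputs are positive at the optimum. The yellow component, oil absorption, density contribution requirements are met with equality.
Optimal quantities: kaolin = 0.8426 kg, iron-oxide yellow = 1.032 kg, zinc oxide = 1.611 kg.
Total cost: 0.71·0.8426 + 2.93·1.032 + 3.93·1.611 = 9.9532.

£9.95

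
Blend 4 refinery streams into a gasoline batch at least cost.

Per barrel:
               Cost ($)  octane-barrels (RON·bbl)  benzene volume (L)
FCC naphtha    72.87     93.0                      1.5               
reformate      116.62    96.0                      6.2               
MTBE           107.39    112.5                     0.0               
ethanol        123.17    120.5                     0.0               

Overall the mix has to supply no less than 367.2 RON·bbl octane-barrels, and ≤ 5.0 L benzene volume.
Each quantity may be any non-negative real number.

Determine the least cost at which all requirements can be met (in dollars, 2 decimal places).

Treat it as an LP. Let x1 = barrels of FCC naphtha, x2 = barrels of reformate, x3 = barrels of MTBE, x4 = barrels of ethanol.
Minimise 72.87x1 + 116.62x2 + 107.39x3 + 123.17x4 s.t.:
  93x1 + 96x2 + 112.5x3 + 120.5x4 ≥ 367.2   (octane-barrels)
  1.5x1 + 6.2x2 ≤ 5   (benzene volume)
  x1, x2, x3, x4 ≥ 0.
The optimal basis is {FCC naphtha, MTBE}; reformate, ethanol drop out. Binding constraints: octane-barrels and benzene volume.
Solving gives x1 = 3.3333, x3 = 0.50844.
Cost = 72.87·3.3333 + 107.39·0.50844 = 297.4989.

$297.50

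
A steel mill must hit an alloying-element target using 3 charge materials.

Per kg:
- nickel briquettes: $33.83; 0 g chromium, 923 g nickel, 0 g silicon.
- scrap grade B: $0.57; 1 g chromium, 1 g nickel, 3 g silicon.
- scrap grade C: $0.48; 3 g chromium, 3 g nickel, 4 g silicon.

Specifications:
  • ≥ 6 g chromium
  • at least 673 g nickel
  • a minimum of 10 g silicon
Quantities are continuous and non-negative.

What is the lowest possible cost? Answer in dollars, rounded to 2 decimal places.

Let x1 = kg of nickel briquettes, x2 = kg of scrap grade B, x3 = kg of scrap grade C.
Minimize 33.83x1 + 0.57x2 + 0.48x3 s.t.:
  1x2 + 3x3 ≥ 6   (chromium)
  923x1 + 1x2 + 3x3 ≥ 673   (nickel)
  3x2 + 4x3 ≥ 10   (silicon)
  x1, x2, x3 ≥ 0.
The cheapest feasible vertex uses only nickel briquettes, scrap grade C; scrap grade B is not used. Binding constraints: nickel and silicon.
So nickel briquettes = 0.721 kg, scrap grade C = 2.5 kg.
Cost = 33.83·0.721 + 0.48·2.5 = 25.5914.

$25.59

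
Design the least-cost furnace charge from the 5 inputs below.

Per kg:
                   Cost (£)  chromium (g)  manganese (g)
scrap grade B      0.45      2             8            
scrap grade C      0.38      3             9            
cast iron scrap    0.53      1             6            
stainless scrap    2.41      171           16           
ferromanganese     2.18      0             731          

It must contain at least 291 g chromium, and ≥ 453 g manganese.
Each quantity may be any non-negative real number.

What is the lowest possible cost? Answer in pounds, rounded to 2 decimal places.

£5.37

Let x1 = kg of scrap grade B, x2 = kg of scrap grade C, x3 = kg of cast iron scrap, x4 = kg of stainless scrap, x5 = kg of ferromanganese.
Minimize 0.45x1 + 0.38x2 + 0.53x3 + 2.41x4 + 2.18x5 with:
  2x1 + 3x2 + 1x3 + 171x4 ≥ 291   (chromium)
  8x1 + 9x2 + 6x3 + 16x4 + 731x5 ≥ 453   (manganese)
  x1, x2, x3, x4, x5 ≥ 0.
At the optimum only stainless scrap, ferromanganese are positive (scrap grade B, scrap grade C, cast iron scrap = 0). There the chromium and manganese constraints are tight.
Optimal quantities: stainless scrap = 1.702 kg, ferromanganese = 0.5825 kg.
Objective = 2.41·1.702 + 2.18·0.5825 = 5.3717.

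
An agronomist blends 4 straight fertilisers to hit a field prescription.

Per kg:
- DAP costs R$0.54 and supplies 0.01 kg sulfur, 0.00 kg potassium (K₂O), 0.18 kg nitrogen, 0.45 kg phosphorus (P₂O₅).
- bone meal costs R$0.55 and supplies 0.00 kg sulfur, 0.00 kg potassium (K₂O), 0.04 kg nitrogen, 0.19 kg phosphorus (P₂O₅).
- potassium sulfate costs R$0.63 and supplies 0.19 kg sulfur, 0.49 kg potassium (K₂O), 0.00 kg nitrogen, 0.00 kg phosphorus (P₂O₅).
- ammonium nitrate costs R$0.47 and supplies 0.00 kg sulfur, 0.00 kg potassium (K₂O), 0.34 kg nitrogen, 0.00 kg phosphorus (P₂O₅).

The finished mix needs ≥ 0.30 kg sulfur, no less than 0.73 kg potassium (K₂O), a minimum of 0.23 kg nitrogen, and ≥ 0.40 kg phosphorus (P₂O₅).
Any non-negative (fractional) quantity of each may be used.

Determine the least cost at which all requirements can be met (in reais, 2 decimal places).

This is a linear program. Let x1 = kg of DAP, x2 = kg of bone meal, x3 = kg of potassium sulfate, x4 = kg of ammonium nitrate.
min 0.54x1 + 0.55x2 + 0.63x3 + 0.47x4 s.t.:
  0.01x1 + 0.19x3 ≥ 0.3   (sulfur)
  0.49x3 ≥ 0.73   (potassium (K₂O))
  0.18x1 + 0.04x2 + 0.34x4 ≥ 0.23   (nitrogen)
  0.45x1 + 0.19x2 ≥ 0.4   (phosphorus (P₂O₅))
  x1, x2, x3, x4 ≥ 0.
The minimum-cost mix takes nothing from bone meal — only DAP, potassium sulfate, ammonium nitrate. Binding constraints: sulfur, nitrogen, phosphorus (P₂O₅).
Optimal quantities: DAP = 0.8889 kg, potassium sulfate = 1.532 kg, ammonium nitrate = 0.2059 kg.
Cost = 0.54·0.8889 + 0.63·1.532 + 0.47·0.2059 = 1.5419.

R$1.54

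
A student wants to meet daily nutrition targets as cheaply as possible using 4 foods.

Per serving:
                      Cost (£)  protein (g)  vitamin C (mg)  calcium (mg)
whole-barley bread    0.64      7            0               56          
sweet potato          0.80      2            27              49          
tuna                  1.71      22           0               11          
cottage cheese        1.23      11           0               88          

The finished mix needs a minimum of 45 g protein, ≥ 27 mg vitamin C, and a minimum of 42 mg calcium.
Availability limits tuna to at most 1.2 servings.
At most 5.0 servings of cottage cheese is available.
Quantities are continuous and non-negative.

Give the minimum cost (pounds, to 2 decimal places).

Let x1 = servings of whole-barley bread, x2 = servings of sweet potato, x3 = servings of tuna, x4 = servings of cottage cheese.
Minimise 0.64x1 + 0.8x2 + 1.71x3 + 1.23x4 with:
  7x1 + 2x2 + 22x3 + 11x4 ≥ 45   (protein)
  27x2 ≥ 27   (vitamin C)
  56x1 + 49x2 + 11x3 + 88x4 ≥ 42   (calcium)
  x3 ≤ 1.2
  x4 ≤ 5
  x1, x2, x3, x4 ≥ 0.
At the optimum only whole-barley bread, sweet potato, tuna are positive (cottage cheese = 0). Binding constraints: protein, vitamin C, the tuna cap.
Optimal quantities: whole-barley bread = 2.371 servings, sweet potato = 1 serving, tuna = 1.2 servings.
Cost = 0.64·2.371 + 0.8·1 + 1.71·1.2 = 4.3694.

£4.37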